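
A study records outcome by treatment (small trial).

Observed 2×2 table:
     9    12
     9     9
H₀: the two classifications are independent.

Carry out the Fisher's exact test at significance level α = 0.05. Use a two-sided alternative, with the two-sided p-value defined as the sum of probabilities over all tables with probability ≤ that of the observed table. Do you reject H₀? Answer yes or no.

Margins: r₁=21, r₂=18, c₁=18, c₂=21, n=39
p_obs = C(21,9)·C(18,9)/C(39,18); sum pmf over tables with pmf ≤ p_obs
p-value (two-sided) = 0.75250
At α=0.05: p ≥ α → fail to reject H₀

reject H₀: no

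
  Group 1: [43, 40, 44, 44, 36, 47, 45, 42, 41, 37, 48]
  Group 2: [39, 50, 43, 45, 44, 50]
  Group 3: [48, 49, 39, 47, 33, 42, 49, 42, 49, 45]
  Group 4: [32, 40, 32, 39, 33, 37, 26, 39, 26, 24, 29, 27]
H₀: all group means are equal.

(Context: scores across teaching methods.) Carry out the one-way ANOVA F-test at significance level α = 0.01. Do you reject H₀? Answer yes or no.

Group means [42.45, 45.17, 44.30, 32.00], grand mean 40.128
SSB = Σnᵢ(x̄ᵢ−x̄)² = 1178.698; SSW = ΣΣ(x−x̄ᵢ)² = 845.661
MSB = 1178.698/3 = 392.8995; MSW = 845.661/35 = 24.1617
F = MSB/MSW = 16.2612
df = (3, 35)
p-value (upper-tail) = 0.00000
At α=0.01: p < α → reject H₀

reject H₀: yes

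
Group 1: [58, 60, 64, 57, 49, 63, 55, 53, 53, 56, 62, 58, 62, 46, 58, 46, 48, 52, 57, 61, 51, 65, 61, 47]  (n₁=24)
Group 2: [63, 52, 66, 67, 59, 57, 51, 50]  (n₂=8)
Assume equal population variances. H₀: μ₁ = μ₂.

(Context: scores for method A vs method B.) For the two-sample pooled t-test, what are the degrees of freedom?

degrees of freedom = 30

df = n₁ + n₂ − 2 = 24 + 8 − 2 = 30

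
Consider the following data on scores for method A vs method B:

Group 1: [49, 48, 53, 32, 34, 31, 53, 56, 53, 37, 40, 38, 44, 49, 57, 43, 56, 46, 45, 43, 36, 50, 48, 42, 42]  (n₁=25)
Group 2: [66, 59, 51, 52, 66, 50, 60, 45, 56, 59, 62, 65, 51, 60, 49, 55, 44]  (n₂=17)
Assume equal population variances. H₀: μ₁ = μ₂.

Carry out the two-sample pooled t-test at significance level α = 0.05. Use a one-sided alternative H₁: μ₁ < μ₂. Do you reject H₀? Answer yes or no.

x̄₁=45.000, s₁=7.599, n₁=25
x̄₂=55.882, s₂=6.999, n₂=17
s_p² = [24·7.599² + 16·6.999²]/40 = 54.2441
SE = √(s_p²·(1/25+1/17)) = 2.3153
t = (45.000−55.882)/2.3153 = -4.7002
df = 40
p-value (one-sided, H₁ less) = 0.00002
At α=0.05: p < α → reject H₀

reject H₀: yes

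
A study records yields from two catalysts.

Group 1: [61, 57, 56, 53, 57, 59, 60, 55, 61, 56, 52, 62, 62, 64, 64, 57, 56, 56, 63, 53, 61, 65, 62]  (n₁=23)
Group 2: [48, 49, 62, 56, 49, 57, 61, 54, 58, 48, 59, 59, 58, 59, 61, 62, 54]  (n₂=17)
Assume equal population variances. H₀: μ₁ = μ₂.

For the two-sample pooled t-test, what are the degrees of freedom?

df = n₁ + n₂ − 2 = 23 + 17 − 2 = 38

degrees of freedom = 38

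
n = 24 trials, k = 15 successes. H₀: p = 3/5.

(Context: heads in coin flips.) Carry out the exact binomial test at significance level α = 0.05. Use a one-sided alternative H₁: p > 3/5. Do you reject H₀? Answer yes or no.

reject H₀: no

Exact binomial: n=24, k=15, p₀=3/5=0.6000
P(X≥15) from Σ C(n,i)·p₀^i·(1−p₀)^(n−i)
p-value (one-sided, H₁ greater) = 0.48908
At α=0.05: p ≥ α → fail to reject H₀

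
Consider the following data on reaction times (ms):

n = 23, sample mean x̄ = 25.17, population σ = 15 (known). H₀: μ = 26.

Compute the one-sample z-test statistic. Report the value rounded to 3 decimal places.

test statistic = -0.265

SE = σ/√n = 15/√23 = 3.1277
z = (x̄−μ₀)/SE = (25.17−26)/3.1277 = -0.2654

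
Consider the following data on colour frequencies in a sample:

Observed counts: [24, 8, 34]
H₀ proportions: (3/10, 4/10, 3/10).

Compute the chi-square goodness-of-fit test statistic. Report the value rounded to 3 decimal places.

test statistic = 23.899

n = 66; E_i = n·p_i = [19.80, 26.40, 19.80]
χ² = (24−19.80)²/19.80 + (8−26.40)²/26.40 + (34−19.80)²/19.80 = 23.8990
df = 2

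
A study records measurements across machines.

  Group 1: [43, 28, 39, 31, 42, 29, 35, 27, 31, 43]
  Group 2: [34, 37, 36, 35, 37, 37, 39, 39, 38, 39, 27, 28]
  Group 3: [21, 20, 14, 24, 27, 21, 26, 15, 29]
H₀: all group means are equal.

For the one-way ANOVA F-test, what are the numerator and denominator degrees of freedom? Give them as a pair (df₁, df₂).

degrees of freedom = [2, 28]

k = 3 groups, N = 31 total
df = (k−1, N−k) = (3−1, 31−3) = (2, 28)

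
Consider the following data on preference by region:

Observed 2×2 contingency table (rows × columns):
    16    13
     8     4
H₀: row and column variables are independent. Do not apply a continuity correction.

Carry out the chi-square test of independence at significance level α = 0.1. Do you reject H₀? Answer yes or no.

reject H₀: no

Row totals [29, 12], col totals [24, 17], n=41
χ² = (16−16.98)²/16.98 + (13−12.02)²/12.02 + (8−7.02)²/7.02 + (4−4.98)²/4.98 = 0.4620
df = 1
p-value (upper-tail) = 0.49668
At α=0.1: p ≥ α → fail to reject H₀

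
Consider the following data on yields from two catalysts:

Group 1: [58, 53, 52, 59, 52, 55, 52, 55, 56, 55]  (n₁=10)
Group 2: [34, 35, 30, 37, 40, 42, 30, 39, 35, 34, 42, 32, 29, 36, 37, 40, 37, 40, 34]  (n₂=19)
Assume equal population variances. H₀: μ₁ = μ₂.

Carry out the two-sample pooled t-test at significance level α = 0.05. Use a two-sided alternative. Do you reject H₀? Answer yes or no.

reject H₀: yes

x̄₁=54.700, s₁=2.497, n₁=10
x̄₂=35.947, s₂=3.965, n₂=19
s_p² = [9·2.497² + 18·3.965²]/27 = 12.5573
SE = √(s_p²·(1/10+1/19)) = 1.3844
t = (54.700−35.947)/1.3844 = 13.5454
df = 27
p-value (two-sided) = 0.00000
At α=0.05: p < α → reject H₀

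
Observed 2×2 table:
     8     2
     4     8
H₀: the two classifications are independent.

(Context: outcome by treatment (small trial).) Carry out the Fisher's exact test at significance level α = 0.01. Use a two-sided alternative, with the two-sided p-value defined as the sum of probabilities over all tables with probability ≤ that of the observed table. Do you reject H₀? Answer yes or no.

reject H₀: no

Margins: r₁=10, r₂=12, c₁=12, c₂=10, n=22
p_obs = C(10,8)·C(12,4)/C(22,12); sum pmf over tables with pmf ≤ p_obs
p-value (two-sided) = 0.04273
At α=0.01: p ≥ α → fail to reject H₀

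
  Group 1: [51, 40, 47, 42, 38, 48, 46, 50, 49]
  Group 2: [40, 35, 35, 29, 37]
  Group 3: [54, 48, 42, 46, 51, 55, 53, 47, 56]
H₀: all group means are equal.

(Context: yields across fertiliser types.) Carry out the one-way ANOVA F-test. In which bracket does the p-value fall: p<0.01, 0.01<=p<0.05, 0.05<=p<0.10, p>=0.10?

Group means [45.67, 35.20, 50.22], grand mean 45.174
SSB = Σnᵢ(x̄ᵢ−x̄)² = 728.949; SSW = ΣΣ(x−x̄ᵢ)² = 414.356
MSB = 728.949/2 = 364.4744; MSW = 414.356/20 = 20.7178
F = MSB/MSW = 17.5923
df = (2, 20)
p-value (upper-tail) = 0.00004
→ bracket: p<0.01

p-value bracket: p<0.01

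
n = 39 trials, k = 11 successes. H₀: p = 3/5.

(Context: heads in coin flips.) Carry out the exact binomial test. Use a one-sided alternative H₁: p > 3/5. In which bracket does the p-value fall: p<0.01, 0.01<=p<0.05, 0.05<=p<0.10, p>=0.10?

Exact binomial: n=39, k=11, p₀=3/5=0.6000
P(X≥11) from Σ C(n,i)·p₀^i·(1−p₀)^(n−i)
p-value (one-sided, H₁ greater) = 0.99999
→ bracket: p>=0.10

p-value bracket: p>=0.10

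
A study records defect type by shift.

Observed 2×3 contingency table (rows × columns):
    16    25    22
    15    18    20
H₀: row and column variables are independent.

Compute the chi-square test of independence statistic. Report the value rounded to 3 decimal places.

test statistic = 0.408

Row totals [63, 53], col totals [31, 43, 42], n=116
χ² = (16−16.84)²/16.84 + (25−23.35)²/23.35 + (22−22.81)²/22.81 + (15−14.16)²/14.16 + (18−19.65)²/19.65 + (20−19.19)²/19.19 = 0.4080
df = 2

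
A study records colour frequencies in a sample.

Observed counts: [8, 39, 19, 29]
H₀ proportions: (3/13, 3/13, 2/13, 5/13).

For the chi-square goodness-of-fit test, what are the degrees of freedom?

df = k − 1 = 4 − 1 = 3

degrees of freedom = 3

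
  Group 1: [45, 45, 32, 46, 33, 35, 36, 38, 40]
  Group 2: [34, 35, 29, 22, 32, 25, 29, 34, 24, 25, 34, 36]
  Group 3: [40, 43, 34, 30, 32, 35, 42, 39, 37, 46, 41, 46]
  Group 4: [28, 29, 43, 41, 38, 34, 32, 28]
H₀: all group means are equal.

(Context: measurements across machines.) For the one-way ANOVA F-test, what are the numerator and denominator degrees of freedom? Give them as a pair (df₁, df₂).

degrees of freedom = [3, 37]

k = 4 groups, N = 41 total
df = (k−1, N−k) = (4−1, 41−4) = (3, 37)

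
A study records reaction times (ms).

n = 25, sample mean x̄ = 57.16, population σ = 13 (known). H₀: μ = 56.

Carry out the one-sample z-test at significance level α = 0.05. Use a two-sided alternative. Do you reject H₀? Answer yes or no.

reject H₀: no

SE = σ/√n = 13/√25 = 2.6000
z = (x̄−μ₀)/SE = (57.16−56)/2.6000 = 0.4462
p-value (two-sided) = 0.65549
At α=0.05: p ≥ α → fail to reject H₀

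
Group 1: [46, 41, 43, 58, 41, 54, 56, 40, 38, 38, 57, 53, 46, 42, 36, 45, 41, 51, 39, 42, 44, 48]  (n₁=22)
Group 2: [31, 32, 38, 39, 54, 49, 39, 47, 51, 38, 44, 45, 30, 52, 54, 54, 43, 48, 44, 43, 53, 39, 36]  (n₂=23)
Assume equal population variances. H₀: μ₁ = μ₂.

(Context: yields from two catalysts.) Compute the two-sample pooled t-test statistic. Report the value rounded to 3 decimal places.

x̄₁=45.409, s₁=6.667, n₁=22
x̄₂=43.609, s₂=7.578, n₂=23
s_p² = [21·6.667² + 22·7.578²]/43 = 51.0883
SE = √(s_p²·(1/22+1/23)) = 2.1315
t = (45.409−43.609)/2.1315 = 0.8446
df = 43

test statistic = 0.845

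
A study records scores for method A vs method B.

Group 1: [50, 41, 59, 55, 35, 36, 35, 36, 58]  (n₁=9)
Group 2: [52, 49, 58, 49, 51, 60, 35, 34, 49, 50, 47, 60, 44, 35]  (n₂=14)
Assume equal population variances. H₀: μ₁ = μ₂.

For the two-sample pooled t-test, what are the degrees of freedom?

degrees of freedom = 21

df = n₁ + n₂ − 2 = 9 + 14 − 2 = 21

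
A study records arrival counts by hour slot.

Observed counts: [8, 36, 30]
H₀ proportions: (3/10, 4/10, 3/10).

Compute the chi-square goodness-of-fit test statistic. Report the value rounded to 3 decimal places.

n = 74; E_i = n·p_i = [22.20, 29.60, 22.20]
χ² = (8−22.20)²/22.20 + (36−29.60)²/29.60 + (30−22.20)²/22.20 = 13.2072
df = 2

test statistic = 13.207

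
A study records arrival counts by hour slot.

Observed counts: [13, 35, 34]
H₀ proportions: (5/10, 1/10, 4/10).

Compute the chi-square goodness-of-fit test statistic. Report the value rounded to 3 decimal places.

test statistic = 106.756

n = 82; E_i = n·p_i = [41.00, 8.20, 32.80]
χ² = (13−41.00)²/41.00 + (35−8.20)²/8.20 + (34−32.80)²/32.80 = 106.7561
df = 2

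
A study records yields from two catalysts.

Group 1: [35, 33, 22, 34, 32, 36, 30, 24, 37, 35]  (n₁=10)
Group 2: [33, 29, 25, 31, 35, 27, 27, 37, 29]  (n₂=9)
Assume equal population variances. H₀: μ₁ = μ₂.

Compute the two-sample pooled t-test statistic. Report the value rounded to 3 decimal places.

test statistic = 0.694

x̄₁=31.800, s₁=5.073, n₁=10
x̄₂=30.333, s₂=4.000, n₂=9
s_p² = [9·5.073² + 8·4.000²]/17 = 21.1529
SE = √(s_p²·(1/10+1/9)) = 2.1132
t = (31.800−30.333)/2.1132 = 0.6940
df = 17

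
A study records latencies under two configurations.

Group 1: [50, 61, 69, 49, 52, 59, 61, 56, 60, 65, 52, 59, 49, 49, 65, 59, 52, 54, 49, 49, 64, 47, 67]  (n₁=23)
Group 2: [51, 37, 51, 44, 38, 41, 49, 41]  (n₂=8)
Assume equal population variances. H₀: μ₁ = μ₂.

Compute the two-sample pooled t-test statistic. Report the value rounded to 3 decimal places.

test statistic = 4.607

x̄₁=56.391, s₁=6.807, n₁=23
x̄₂=44.000, s₂=5.682, n₂=8
s_p² = [22·6.807² + 7·5.682²]/29 = 42.9475
SE = √(s_p²·(1/23+1/8)) = 2.6899
t = (56.391−44.000)/2.6899 = 4.6066
df = 29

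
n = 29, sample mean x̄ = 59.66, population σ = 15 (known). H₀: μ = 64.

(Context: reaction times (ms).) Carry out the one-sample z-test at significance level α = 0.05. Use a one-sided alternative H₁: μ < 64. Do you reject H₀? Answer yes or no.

SE = σ/√n = 15/√29 = 2.7854
z = (x̄−μ₀)/SE = (59.66−64)/2.7854 = -1.5581
p-value (one-sided, H₁ less) = 0.05960
At α=0.05: p ≥ α → fail to reject H₀

reject H₀: no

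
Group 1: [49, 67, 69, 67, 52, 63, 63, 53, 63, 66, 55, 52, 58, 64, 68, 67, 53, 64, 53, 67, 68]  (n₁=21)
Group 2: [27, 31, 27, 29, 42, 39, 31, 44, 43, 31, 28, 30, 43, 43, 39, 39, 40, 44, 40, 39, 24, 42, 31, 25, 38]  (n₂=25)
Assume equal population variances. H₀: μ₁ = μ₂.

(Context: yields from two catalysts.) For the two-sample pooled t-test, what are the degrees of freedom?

df = n₁ + n₂ − 2 = 21 + 25 − 2 = 44

degrees of freedom = 44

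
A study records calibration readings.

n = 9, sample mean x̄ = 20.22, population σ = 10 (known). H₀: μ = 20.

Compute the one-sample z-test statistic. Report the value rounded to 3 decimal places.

test statistic = 0.066

SE = σ/√n = 10/√9 = 3.3333
z = (x̄−μ₀)/SE = (20.22−20)/3.3333 = 0.0660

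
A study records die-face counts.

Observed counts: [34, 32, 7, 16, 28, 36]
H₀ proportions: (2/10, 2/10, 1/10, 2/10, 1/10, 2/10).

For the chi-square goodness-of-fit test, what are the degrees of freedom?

df = k − 1 = 6 − 1 = 5

degrees of freedom = 5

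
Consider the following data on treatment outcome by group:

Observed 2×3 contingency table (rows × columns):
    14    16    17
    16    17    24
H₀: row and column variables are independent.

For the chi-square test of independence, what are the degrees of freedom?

df = (r−1)(c−1) = (2−1)·(3−1) = 2

degrees of freedom = 2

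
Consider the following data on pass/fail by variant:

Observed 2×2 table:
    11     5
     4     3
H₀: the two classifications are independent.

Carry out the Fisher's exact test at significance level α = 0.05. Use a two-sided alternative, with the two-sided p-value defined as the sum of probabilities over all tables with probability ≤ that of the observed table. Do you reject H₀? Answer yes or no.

reject H₀: no

Margins: r₁=16, r₂=7, c₁=15, c₂=8, n=23
p_obs = C(16,11)·C(7,4)/C(23,15); sum pmf over tables with pmf ≤ p_obs
p-value (two-sided) = 0.65702
At α=0.05: p ≥ α → fail to reject H₀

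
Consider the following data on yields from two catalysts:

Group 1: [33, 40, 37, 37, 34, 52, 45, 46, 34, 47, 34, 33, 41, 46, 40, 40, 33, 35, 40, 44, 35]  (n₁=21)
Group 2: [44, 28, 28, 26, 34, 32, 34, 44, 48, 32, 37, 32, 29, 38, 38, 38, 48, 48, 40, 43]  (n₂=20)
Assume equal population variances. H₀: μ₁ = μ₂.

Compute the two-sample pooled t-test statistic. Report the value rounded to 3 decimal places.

x̄₁=39.333, s₁=5.571, n₁=21
x̄₂=37.050, s₂=7.067, n₂=20
s_p² = [20·5.571² + 19·7.067²]/39 = 40.2466
SE = √(s_p²·(1/21+1/20)) = 1.9821
t = (39.333−37.050)/1.9821 = 1.1520
df = 39

test statistic = 1.152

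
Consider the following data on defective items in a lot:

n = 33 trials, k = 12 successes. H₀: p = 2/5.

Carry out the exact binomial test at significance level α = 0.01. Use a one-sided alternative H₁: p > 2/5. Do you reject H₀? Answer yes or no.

reject H₀: no

Exact binomial: n=33, k=12, p₀=2/5=0.4000
P(X≥12) from Σ C(n,i)·p₀^i·(1−p₀)^(n−i)
p-value (one-sided, H₁ greater) = 0.72418
At α=0.01: p ≥ α → fail to reject H₀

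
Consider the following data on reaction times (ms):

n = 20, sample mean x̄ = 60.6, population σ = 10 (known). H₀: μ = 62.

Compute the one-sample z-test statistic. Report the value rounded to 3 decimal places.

test statistic = -0.626

SE = σ/√n = 10/√20 = 2.2361
z = (x̄−μ₀)/SE = (60.6−62)/2.2361 = -0.6261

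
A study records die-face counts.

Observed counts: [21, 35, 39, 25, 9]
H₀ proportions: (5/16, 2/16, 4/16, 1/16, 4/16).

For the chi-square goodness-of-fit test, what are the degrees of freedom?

df = k − 1 = 5 − 1 = 4

degrees of freedom = 4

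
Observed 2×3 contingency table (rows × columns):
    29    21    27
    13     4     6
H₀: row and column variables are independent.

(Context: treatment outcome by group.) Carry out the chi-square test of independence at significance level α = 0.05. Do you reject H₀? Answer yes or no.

reject H₀: no

Row totals [77, 23], col totals [42, 25, 33], n=100
χ² = (29−32.34)²/32.34 + (21−19.25)²/19.25 + (27−25.41)²/25.41 + (13−9.66)²/9.66 + (4−5.75)²/5.75 + (6−7.59)²/7.59 = 2.6240
df = 2
p-value (upper-tail) = 0.26927
At α=0.05: p ≥ α → fail to reject H₀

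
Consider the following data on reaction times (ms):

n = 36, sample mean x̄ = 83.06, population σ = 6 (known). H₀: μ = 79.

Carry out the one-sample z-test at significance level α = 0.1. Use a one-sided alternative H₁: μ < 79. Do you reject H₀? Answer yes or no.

reject H₀: no

SE = σ/√n = 6/√36 = 1.0000
z = (x̄−μ₀)/SE = (83.06−79)/1.0000 = 4.0600
p-value (one-sided, H₁ less) = 0.99998
At α=0.1: p ≥ α → fail to reject H₀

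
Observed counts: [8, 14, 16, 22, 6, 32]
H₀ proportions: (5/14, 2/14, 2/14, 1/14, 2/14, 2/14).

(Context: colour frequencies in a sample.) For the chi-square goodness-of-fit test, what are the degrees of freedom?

df = k − 1 = 6 − 1 = 5

degrees of freedom = 5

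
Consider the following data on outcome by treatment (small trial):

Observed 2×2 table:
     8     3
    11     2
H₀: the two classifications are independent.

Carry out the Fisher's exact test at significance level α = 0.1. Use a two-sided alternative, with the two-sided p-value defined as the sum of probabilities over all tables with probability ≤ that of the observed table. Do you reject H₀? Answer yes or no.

Margins: r₁=11, r₂=13, c₁=19, c₂=5, n=24
p_obs = C(11,8)·C(13,11)/C(24,19); sum pmf over tables with pmf ≤ p_obs
p-value (two-sided) = 0.62992
At α=0.1: p ≥ α → fail to reject H₀

reject H₀: no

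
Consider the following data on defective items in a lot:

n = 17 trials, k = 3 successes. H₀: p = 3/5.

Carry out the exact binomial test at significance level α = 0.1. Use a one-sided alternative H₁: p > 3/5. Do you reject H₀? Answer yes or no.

reject H₀: no

Exact binomial: n=17, k=3, p₀=3/5=0.6000
P(X≥3) from Σ C(n,i)·p₀^i·(1−p₀)^(n−i)
p-value (one-sided, H₁ greater) = 0.99994
At α=0.1: p ≥ α → fail to reject H₀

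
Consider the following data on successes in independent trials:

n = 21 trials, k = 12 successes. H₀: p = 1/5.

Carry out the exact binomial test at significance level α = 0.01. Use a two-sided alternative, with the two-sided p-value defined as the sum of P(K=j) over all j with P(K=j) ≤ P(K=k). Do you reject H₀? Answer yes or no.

Exact binomial: n=21, k=12, p₀=1/5=0.2000
P(X=j) = C(n,j)·p₀^j·(1−p₀)^(n−j); p = Σ P(X=j) over j with P(X=j) ≤ P(X=12)
p-value (two-sided) = 0.00019
At α=0.01: p < α → reject H₀

reject H₀: yes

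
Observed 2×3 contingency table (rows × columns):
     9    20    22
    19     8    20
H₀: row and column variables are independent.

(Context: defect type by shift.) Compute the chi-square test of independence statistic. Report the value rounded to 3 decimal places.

test statistic = 8.661

Row totals [51, 47], col totals [28, 28, 42], n=98
χ² = (9−14.57)²/14.57 + (20−14.57)²/14.57 + (22−21.86)²/21.86 + (19−13.43)²/13.43 + (8−13.43)²/13.43 + (20−20.14)²/20.14 = 8.6607
df = 2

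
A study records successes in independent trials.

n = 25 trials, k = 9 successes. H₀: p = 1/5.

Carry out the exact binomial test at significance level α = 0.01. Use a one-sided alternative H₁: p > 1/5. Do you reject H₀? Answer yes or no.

Exact binomial: n=25, k=9, p₀=1/5=0.2000
P(X≥9) from Σ C(n,i)·p₀^i·(1−p₀)^(n−i)
p-value (one-sided, H₁ greater) = 0.04677
At α=0.01: p ≥ α → fail to reject H₀

reject H₀: no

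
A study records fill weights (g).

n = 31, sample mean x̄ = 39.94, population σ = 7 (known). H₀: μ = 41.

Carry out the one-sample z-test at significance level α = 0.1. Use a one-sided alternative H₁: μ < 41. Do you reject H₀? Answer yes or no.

SE = σ/√n = 7/√31 = 1.2572
z = (x̄−μ₀)/SE = (39.94−41)/1.2572 = -0.8431
p-value (one-sided, H₁ less) = 0.19958
At α=0.1: p ≥ α → fail to reject H₀

reject H₀: no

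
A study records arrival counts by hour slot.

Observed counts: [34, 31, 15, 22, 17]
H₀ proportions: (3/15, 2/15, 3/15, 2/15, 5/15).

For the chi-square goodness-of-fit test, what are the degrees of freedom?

df = k − 1 = 5 − 1 = 4

degrees of freedom = 4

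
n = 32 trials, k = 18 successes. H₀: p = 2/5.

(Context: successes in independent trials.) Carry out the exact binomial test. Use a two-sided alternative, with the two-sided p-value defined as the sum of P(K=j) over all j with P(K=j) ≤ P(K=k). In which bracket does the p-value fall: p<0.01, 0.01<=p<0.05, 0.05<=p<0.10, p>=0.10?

Exact binomial: n=32, k=18, p₀=2/5=0.4000
P(X=j) = C(n,j)·p₀^j·(1−p₀)^(n−j); p = Σ P(X=j) over j with P(X=j) ≤ P(X=18)
p-value (two-sided) = 0.07109
→ bracket: 0.05<=p<0.10

p-value bracket: 0.05<=p<0.10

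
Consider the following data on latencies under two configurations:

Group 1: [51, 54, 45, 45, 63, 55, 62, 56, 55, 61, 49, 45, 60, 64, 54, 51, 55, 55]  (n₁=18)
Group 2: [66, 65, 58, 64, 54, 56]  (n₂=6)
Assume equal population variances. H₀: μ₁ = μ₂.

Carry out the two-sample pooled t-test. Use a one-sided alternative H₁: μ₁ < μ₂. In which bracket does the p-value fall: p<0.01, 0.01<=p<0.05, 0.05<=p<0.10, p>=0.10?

x̄₁=54.444, s₁=6.041, n₁=18
x̄₂=60.500, s₂=5.128, n₂=6
s_p² = [17·6.041² + 5·5.128²]/22 = 34.1793
SE = √(s_p²·(1/18+1/6)) = 2.7560
t = (54.444−60.500)/2.7560 = -2.1972
df = 22
p-value (one-sided, H₁ less) = 0.01941
→ bracket: 0.01<=p<0.05

p-value bracket: 0.01<=p<0.05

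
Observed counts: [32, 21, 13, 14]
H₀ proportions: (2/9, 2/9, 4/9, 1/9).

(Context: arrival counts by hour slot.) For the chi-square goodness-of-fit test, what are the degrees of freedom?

df = k − 1 = 4 − 1 = 3

degrees of freedom = 3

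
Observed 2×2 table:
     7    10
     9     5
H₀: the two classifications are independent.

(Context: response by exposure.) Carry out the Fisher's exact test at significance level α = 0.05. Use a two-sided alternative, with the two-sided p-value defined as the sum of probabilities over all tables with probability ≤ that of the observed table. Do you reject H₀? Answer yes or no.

Margins: r₁=17, r₂=14, c₁=16, c₂=15, n=31
p_obs = C(17,7)·C(14,9)/C(31,16); sum pmf over tables with pmf ≤ p_obs
p-value (two-sided) = 0.28516
At α=0.05: p ≥ α → fail to reject H₀

reject H₀: no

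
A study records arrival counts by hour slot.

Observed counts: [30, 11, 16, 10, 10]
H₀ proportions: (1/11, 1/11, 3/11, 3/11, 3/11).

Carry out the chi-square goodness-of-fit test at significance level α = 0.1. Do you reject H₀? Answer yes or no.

n = 77; E_i = n·p_i = [7.00, 7.00, 21.00, 21.00, 21.00]
χ² = (30−7.00)²/7.00 + (11−7.00)²/7.00 + (16−21.00)²/21.00 + (10−21.00)²/21.00 + (10−21.00)²/21.00 = 90.5714
df = 4
p-value (upper-tail) = 0.00000
At α=0.1: p < α → reject H₀

reject H₀: yes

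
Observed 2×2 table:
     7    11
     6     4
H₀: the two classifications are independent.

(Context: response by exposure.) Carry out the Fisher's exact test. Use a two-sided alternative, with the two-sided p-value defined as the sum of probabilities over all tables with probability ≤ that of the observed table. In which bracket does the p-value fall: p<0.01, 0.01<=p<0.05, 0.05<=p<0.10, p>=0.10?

p-value bracket: p>=0.10

Margins: r₁=18, r₂=10, c₁=13, c₂=15, n=28
p_obs = C(18,7)·C(10,6)/C(28,13); sum pmf over tables with pmf ≤ p_obs
p-value (two-sided) = 0.43280
→ bracket: p>=0.10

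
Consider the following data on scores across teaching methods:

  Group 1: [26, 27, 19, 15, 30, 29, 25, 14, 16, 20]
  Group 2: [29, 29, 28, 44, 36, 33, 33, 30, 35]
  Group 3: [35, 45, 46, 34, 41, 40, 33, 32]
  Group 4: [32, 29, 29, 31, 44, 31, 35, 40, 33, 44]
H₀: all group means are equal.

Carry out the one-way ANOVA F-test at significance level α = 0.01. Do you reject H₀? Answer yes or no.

reject H₀: yes

Group means [22.10, 33.00, 38.25, 34.80], grand mean 31.676
SSB = Σnᵢ(x̄ᵢ−x̄)² = 1376.108; SSW = ΣΣ(x−x̄ᵢ)² = 1040.000
MSB = 1376.108/3 = 458.7027; MSW = 1040.000/33 = 31.5152
F = MSB/MSW = 14.5550
df = (3, 33)
p-value (upper-tail) = 0.00000
At α=0.01: p < α → reject H₀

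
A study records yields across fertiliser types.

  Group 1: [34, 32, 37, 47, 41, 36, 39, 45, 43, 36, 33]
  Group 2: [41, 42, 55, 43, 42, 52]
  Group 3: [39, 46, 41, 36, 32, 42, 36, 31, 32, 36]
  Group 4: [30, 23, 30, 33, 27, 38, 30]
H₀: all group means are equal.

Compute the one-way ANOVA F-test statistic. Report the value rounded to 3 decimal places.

Group means [38.45, 45.83, 37.10, 30.14], grand mean 37.647
SSB = Σnᵢ(x̄ᵢ−x̄)² = 806.447; SSW = ΣΣ(x−x̄ᵢ)² = 777.318
MSB = 806.447/3 = 268.8157; MSW = 777.318/30 = 25.9106
F = MSB/MSW = 10.3747
df = (3, 30)

test statistic = 10.375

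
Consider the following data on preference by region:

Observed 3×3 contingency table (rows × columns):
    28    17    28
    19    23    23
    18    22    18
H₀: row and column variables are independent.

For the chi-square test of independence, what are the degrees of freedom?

degrees of freedom = 4

df = (r−1)(c−1) = (3−1)·(3−1) = 4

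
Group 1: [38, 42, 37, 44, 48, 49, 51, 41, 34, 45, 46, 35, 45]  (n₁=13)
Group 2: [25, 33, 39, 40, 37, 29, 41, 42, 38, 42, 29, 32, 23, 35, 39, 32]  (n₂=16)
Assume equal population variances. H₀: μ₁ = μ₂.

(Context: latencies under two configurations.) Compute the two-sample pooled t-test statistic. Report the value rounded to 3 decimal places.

test statistic = 3.697

x̄₁=42.692, s₁=5.422, n₁=13
x̄₂=34.750, s₂=6.006, n₂=16
s_p² = [12·5.422² + 15·6.006²]/27 = 33.1026
SE = √(s_p²·(1/13+1/16)) = 2.1483
t = (42.692−34.750)/2.1483 = 3.6970
df = 27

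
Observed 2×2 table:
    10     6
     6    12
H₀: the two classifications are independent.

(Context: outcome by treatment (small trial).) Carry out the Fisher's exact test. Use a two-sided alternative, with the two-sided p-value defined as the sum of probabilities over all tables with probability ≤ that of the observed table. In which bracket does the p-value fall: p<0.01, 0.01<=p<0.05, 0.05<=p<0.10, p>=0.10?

p-value bracket: p>=0.10

Margins: r₁=16, r₂=18, c₁=16, c₂=18, n=34
p_obs = C(16,10)·C(18,6)/C(34,16); sum pmf over tables with pmf ≤ p_obs
p-value (two-sided) = 0.16793
→ bracket: p>=0.10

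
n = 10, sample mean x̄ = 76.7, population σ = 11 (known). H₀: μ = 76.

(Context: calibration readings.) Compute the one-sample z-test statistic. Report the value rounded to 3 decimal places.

SE = σ/√n = 11/√10 = 3.4785
z = (x̄−μ₀)/SE = (76.7−76)/3.4785 = 0.2012

test statistic = 0.201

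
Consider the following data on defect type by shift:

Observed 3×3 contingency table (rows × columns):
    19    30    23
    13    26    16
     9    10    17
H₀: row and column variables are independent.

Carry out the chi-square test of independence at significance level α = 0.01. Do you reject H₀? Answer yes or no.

reject H₀: no

Row totals [72, 55, 36], col totals [41, 66, 56], n=163
χ² = (19−18.11)²/18.11 + (30−29.15)²/29.15 + (23−24.74)²/24.74 + (13−13.83)²/13.83 + (26−22.27)²/22.27 + (16−18.90)²/18.90 + (9−9.06)²/9.06 + (10−14.58)²/14.58 + (17−12.37)²/12.37 = 4.4809
df = 4
p-value (upper-tail) = 0.34481
At α=0.01: p ≥ α → fail to reject H₀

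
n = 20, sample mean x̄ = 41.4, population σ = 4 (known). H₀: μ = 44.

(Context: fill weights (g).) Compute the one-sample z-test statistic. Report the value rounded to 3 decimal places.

test statistic = -2.907

SE = σ/√n = 4/√20 = 0.8944
z = (x̄−μ₀)/SE = (41.4−44)/0.8944 = -2.9069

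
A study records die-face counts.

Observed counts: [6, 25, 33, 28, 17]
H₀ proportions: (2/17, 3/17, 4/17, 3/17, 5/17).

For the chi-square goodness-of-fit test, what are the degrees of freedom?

df = k − 1 = 5 − 1 = 4

degrees of freedom = 4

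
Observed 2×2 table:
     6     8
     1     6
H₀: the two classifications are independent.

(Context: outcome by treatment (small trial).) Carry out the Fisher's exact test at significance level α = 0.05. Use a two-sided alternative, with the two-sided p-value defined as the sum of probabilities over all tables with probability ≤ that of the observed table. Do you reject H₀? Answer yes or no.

Margins: r₁=14, r₂=7, c₁=7, c₂=14, n=21
p_obs = C(14,6)·C(7,1)/C(21,7); sum pmf over tables with pmf ≤ p_obs
p-value (two-sided) = 0.33714
At α=0.05: p ≥ α → fail to reject H₀

reject H₀: no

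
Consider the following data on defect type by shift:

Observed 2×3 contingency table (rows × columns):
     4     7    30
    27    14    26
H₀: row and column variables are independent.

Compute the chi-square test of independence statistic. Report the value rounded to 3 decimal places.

Row totals [41, 67], col totals [31, 21, 56], n=108
χ² = (4−11.77)²/11.77 + (7−7.97)²/7.97 + (30−21.26)²/21.26 + (27−19.23)²/19.23 + (14−13.03)²/13.03 + (26−34.74)²/34.74 = 14.2502
df = 2

test statistic = 14.250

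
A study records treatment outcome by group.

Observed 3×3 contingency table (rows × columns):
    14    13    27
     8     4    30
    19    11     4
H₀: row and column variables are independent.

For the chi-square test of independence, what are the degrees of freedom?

df = (r−1)(c−1) = (3−1)·(3−1) = 4

degrees of freedom = 4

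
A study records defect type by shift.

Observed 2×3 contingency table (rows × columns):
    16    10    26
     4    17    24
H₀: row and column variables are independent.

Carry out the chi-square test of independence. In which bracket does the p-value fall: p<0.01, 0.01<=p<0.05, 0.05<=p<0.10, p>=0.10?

p-value bracket: 0.01<=p<0.05

Row totals [52, 45], col totals [20, 27, 50], n=97
χ² = (16−10.72)²/10.72 + (10−14.47)²/14.47 + (26−26.80)²/26.80 + (4−9.28)²/9.28 + (17−12.53)²/12.53 + (24−23.20)²/23.20 = 8.6346
df = 2
p-value (upper-tail) = 0.01334
→ bracket: 0.01<=p<0.05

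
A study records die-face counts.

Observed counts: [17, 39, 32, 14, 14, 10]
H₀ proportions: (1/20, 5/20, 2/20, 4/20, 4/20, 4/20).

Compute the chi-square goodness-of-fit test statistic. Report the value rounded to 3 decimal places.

test statistic = 68.952

n = 126; E_i = n·p_i = [6.30, 31.50, 12.60, 25.20, 25.20, 25.20]
χ² = (17−6.30)²/6.30 + (39−31.50)²/31.50 + (32−12.60)²/12.60 + (14−25.20)²/25.20 + (14−25.20)²/25.20 + (10−25.20)²/25.20 = 68.9524
df = 5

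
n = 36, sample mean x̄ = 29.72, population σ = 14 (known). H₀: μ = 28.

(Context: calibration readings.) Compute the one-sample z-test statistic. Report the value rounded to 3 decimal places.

test statistic = 0.737

SE = σ/√n = 14/√36 = 2.3333
z = (x̄−μ₀)/SE = (29.72−28)/2.3333 = 0.7371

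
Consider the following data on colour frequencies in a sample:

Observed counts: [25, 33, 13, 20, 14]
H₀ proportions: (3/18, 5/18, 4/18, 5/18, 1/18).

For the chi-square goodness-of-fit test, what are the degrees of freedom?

df = k − 1 = 5 − 1 = 4

degrees of freedom = 4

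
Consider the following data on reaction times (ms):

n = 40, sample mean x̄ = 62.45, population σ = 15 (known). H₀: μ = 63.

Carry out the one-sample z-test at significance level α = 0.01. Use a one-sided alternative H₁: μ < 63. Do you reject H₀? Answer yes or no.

SE = σ/√n = 15/√40 = 2.3717
z = (x̄−μ₀)/SE = (62.45−63)/2.3717 = -0.2319
p-value (one-sided, H₁ less) = 0.40831
At α=0.01: p ≥ α → fail to reject H₀

reject H₀: no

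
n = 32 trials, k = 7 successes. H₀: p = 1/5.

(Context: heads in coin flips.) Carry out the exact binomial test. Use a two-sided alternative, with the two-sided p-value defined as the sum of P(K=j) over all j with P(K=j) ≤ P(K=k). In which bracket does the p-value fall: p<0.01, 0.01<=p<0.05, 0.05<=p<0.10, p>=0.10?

Exact binomial: n=32, k=7, p₀=1/5=0.2000
P(X=j) = C(n,j)·p₀^j·(1−p₀)^(n−j); p = Σ P(X=j) over j with P(X=j) ≤ P(X=7)
p-value (two-sided) = 0.82472
→ bracket: p>=0.10

p-value bracket: p>=0.10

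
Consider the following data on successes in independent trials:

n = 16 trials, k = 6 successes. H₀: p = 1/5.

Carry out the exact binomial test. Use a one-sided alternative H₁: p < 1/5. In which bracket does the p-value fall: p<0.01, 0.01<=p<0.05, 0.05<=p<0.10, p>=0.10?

p-value bracket: p>=0.10

Exact binomial: n=16, k=6, p₀=1/5=0.2000
P(X≤6) from Σ C(n,i)·p₀^i·(1−p₀)^(n−i)
p-value (one-sided, H₁ less) = 0.97334
→ bracket: p>=0.10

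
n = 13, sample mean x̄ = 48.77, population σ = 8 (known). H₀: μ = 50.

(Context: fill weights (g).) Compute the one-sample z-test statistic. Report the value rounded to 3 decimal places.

test statistic = -0.554

SE = σ/√n = 8/√13 = 2.2188
z = (x̄−μ₀)/SE = (48.77−50)/2.2188 = -0.5544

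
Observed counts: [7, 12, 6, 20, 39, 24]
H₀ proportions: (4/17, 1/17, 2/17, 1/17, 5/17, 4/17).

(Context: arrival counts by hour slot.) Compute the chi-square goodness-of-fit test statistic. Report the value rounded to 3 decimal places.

n = 108; E_i = n·p_i = [25.41, 6.35, 12.71, 6.35, 31.76, 25.41]
χ² = (7−25.41)²/25.41 + (12−6.35)²/6.35 + (6−12.71)²/12.71 + (20−6.35)²/6.35 + (39−31.76)²/31.76 + (24−25.41)²/25.41 = 52.9412
df = 5

test statistic = 52.941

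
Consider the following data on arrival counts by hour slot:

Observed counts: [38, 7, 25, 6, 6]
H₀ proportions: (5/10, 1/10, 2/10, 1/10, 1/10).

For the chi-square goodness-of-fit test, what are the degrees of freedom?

degrees of freedom = 4

df = k − 1 = 5 − 1 = 4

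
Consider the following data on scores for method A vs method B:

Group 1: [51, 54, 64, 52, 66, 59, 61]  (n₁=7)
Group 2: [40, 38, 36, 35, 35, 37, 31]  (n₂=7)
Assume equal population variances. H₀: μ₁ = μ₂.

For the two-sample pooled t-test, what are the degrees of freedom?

df = n₁ + n₂ − 2 = 7 + 7 − 2 = 12

degrees of freedom = 12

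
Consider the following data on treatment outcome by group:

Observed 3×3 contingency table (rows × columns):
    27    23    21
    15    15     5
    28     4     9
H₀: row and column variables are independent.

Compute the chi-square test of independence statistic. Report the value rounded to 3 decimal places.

Row totals [71, 35, 41], col totals [70, 42, 35], n=147
χ² = (27−33.81)²/33.81 + (23−20.29)²/20.29 + (21−16.90)²/16.90 + (15−16.67)²/16.67 + (15−10.00)²/10.00 + (5−8.33)²/8.33 + (28−19.52)²/19.52 + (4−11.71)²/11.71 + (9−9.76)²/9.76 = 15.5463
df = 4

test statistic = 15.546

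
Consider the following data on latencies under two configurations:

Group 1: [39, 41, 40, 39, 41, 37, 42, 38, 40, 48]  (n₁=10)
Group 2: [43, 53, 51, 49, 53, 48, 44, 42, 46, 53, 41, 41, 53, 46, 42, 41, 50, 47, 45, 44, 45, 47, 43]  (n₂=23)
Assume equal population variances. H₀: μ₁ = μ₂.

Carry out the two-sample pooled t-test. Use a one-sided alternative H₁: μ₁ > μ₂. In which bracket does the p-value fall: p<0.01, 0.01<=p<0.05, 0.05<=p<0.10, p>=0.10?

p-value bracket: p>=0.10

x̄₁=40.500, s₁=3.028, n₁=10
x̄₂=46.391, s₂=4.175, n₂=23
s_p² = [9·3.028² + 22·4.175²]/31 = 15.0316
SE = √(s_p²·(1/10+1/23)) = 1.4686
t = (40.500−46.391)/1.4686 = -4.0116
df = 31
p-value (one-sided, H₁ greater) = 0.99982
→ bracket: p>=0.10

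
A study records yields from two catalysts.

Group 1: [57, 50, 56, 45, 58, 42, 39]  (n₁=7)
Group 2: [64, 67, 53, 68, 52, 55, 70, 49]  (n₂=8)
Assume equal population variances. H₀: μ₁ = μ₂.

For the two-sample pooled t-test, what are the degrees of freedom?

df = n₁ + n₂ − 2 = 7 + 8 − 2 = 13

degrees of freedom = 13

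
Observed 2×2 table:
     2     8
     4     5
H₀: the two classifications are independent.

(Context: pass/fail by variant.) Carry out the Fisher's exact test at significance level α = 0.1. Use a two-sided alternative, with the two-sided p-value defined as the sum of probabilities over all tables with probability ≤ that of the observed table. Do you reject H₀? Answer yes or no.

reject H₀: no

Margins: r₁=10, r₂=9, c₁=6, c₂=13, n=19
p_obs = C(10,2)·C(9,4)/C(19,6); sum pmf over tables with pmf ≤ p_obs
p-value (two-sided) = 0.34985
At α=0.1: p ≥ α → fail to reject H₀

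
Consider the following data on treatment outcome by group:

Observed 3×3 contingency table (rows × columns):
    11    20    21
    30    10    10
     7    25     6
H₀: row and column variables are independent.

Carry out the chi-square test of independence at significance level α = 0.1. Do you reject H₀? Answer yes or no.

reject H₀: yes

Row totals [52, 50, 38], col totals [48, 55, 37], n=140
χ² = (11−17.83)²/17.83 + (20−20.43)²/20.43 + (21−13.74)²/13.74 + (30−17.14)²/17.14 + (10−19.64)²/19.64 + (10−13.21)²/13.21 + (7−13.03)²/13.03 + (25−14.93)²/14.93 + (6−10.04)²/10.04 = 32.8268
df = 4
p-value (upper-tail) = 0.00000
At α=0.1: p < α → reject H₀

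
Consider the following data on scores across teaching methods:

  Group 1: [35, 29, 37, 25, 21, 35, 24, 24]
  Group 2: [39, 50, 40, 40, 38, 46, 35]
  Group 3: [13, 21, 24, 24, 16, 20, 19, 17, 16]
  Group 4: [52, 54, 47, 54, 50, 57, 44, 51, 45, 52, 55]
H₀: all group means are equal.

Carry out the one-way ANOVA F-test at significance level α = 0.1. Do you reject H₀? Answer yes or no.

reject H₀: yes

Group means [28.75, 41.14, 18.89, 51.00], grand mean 35.686
SSB = Σnᵢ(x̄ᵢ−x̄)² = 5712.297; SSW = ΣΣ(x−x̄ᵢ)² = 709.246
MSB = 5712.297/3 = 1904.0989; MSW = 709.246/31 = 22.8789
F = MSB/MSW = 83.2251
df = (3, 31)
p-value (upper-tail) = 0.00000
At α=0.1: p < α → reject H₀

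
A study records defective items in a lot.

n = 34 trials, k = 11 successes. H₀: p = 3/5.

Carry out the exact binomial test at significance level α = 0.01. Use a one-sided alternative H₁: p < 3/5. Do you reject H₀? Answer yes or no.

Exact binomial: n=34, k=11, p₀=3/5=0.6000
P(X≤11) from Σ C(n,i)·p₀^i·(1−p₀)^(n−i)
p-value (one-sided, H₁ less) = 0.00103
At α=0.01: p < α → reject H₀

reject H₀: yes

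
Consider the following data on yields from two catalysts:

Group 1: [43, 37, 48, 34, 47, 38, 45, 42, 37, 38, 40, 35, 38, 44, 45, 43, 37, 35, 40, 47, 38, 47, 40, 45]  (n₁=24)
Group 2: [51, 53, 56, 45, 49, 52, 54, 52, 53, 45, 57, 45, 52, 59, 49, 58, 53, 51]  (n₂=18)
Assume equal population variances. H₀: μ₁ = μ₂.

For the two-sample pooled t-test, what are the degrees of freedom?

df = n₁ + n₂ − 2 = 24 + 18 − 2 = 40

degrees of freedom = 40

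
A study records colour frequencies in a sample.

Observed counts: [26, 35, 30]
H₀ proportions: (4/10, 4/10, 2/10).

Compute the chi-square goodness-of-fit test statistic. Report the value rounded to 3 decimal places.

n = 91; E_i = n·p_i = [36.40, 36.40, 18.20]
χ² = (26−36.40)²/36.40 + (35−36.40)²/36.40 + (30−18.20)²/18.20 = 10.6758
df = 2

test statistic = 10.676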